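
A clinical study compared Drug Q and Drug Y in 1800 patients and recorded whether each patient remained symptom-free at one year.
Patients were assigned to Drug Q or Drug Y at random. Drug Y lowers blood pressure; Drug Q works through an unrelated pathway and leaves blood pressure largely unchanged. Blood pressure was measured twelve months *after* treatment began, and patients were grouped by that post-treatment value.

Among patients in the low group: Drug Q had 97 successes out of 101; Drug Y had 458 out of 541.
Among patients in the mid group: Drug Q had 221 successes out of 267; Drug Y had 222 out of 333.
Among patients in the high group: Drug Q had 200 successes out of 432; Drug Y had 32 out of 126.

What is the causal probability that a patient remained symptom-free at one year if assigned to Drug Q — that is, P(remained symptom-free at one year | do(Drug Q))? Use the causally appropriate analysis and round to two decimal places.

Within every blood pressure level Drug Q has the higher rate, yet pooled Drug Y does — Simpson's reversal.
Blood pressure lies on the pathway drug → blood pressure → outcome, so adjusting for it blocks the indirect effect. For the total causal effect of drug, use the unadjusted pooled rates.
So P(outcome | do(Drug Q)) is just the pooled rate for Drug Q: 518/800 = 0.647.

0.65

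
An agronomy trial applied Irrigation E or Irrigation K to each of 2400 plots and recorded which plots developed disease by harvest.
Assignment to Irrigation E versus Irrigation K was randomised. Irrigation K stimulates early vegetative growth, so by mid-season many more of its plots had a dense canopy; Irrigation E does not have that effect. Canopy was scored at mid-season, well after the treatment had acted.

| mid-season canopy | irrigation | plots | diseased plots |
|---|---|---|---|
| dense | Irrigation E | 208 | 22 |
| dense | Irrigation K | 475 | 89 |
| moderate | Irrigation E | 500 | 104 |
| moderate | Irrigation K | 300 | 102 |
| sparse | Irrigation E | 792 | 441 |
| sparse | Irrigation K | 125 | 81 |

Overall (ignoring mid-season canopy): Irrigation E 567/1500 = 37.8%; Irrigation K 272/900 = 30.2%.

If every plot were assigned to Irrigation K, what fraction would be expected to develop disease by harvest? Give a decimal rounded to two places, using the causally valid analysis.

0.30

Stratifying would compare irrigations among plots the irrigations themselves sorted into mid-season canopy groups — a form of selection on an intermediate. The unconditioned pooled rates give the total causal effect.
So P(outcome | do(Irrigation K)) is just the pooled rate for Irrigation K: 272/900 = 0.302.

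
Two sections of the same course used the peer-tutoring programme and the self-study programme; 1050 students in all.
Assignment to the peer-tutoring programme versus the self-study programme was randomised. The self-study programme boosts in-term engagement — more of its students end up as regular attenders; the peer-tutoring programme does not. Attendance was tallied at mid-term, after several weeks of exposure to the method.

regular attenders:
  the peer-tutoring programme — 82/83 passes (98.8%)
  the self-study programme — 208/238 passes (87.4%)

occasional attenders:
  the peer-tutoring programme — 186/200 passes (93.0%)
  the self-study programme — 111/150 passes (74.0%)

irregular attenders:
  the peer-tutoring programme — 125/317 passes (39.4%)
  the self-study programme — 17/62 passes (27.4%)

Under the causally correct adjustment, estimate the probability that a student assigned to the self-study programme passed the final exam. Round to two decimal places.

Within every mid-term attendance level the peer-tutoring programme has the higher rate, yet pooled the self-study programme does — Simpson's reversal.
Because the teaching method influences mid-term attendance, mid-term attendance is a post-treatment mediator, not a confounder. Stratifying on it would bias the estimate; the causal effect is the crude pooled difference.
So P(outcome | do(the self-study programme)) is just the pooled rate for the self-study programme: 336/450 = 0.747.

0.75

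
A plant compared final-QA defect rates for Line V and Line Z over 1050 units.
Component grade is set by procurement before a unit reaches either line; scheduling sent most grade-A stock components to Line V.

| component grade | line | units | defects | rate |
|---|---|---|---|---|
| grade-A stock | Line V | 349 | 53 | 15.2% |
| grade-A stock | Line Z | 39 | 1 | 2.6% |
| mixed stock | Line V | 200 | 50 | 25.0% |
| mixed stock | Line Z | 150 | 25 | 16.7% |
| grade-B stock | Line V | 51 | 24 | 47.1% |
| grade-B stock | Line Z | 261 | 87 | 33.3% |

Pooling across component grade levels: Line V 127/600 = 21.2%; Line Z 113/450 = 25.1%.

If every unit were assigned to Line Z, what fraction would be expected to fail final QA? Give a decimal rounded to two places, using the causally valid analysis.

The component grade-specific comparison favours Line Z throughout, but the pooled figures favour Line V. The question is whether to condition on component grade.
The imbalance in component grade arose from how units were allocated, not from anything the line did; and component grade independently affects the outcome. The pooled gap is confounded — condition on component grade.
Standardising Line Z to the population component grade mix: 0.370·1/39 + 0.333·25/150 + 0.297·87/261 = 0.164.

0.16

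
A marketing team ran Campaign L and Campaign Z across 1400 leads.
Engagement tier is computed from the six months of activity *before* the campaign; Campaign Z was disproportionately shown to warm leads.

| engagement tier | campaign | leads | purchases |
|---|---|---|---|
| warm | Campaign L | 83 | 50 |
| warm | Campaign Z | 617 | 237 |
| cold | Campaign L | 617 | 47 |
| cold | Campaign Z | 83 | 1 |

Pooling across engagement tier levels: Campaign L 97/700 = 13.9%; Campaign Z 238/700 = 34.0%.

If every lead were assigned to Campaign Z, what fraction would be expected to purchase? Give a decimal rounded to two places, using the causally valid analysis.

The engagement tier-specific comparison favours Campaign L throughout, but the pooled figures favour Campaign Z. The question is whether to condition on engagement tier.
Here engagement tier is a common cause — it drives both which campaign a case falls under and the outcome. The crude comparison mixes populations; the stratum-specific rates are the causally relevant ones.
Standardising Campaign Z to the population engagement tier mix: 0.500·237/617 + 0.500·1/83 = 0.198.

0.20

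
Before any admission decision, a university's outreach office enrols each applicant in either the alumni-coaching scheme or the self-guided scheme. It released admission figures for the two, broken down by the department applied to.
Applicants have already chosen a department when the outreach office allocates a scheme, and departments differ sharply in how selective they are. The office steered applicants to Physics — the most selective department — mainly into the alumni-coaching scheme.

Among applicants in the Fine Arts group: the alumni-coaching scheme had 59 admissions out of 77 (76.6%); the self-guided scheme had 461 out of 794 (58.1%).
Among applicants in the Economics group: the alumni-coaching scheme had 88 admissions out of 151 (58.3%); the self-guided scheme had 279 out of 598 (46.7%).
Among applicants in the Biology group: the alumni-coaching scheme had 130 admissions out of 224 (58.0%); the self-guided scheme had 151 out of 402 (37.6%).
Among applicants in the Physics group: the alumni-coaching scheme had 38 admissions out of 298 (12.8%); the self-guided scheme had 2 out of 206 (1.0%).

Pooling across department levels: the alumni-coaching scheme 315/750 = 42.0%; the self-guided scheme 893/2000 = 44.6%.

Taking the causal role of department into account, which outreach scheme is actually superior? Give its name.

the alumni-coaching scheme

Here department is a common cause — it drives both which outreach scheme a case falls under and the outcome. The crude comparison mixes populations; the stratum-specific rates are the causally relevant ones.
Within each level — Fine Arts: 76.6% vs 58.1%; Economics: 58.3% vs 46.7%; Biology: 58.0% vs 37.6%; Physics: 12.8% vs 1.0% — the alumni-coaching scheme is higher every time.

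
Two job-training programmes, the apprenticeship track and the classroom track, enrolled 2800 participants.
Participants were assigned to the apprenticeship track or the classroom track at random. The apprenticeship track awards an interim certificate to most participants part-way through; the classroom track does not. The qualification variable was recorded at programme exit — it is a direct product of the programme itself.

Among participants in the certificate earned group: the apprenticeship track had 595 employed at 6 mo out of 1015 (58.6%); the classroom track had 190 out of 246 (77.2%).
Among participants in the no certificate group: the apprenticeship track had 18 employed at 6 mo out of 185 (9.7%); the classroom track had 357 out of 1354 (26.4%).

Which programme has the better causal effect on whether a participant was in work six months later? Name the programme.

Qualification attained during the programme lies on the pathway programme → qualification attained during the programme → outcome, so adjusting for it blocks the indirect effect. For the total causal effect of programme, use the unadjusted pooled rates.
Pooled: the apprenticeship track 51.1% vs the classroom track 34.2%; the apprenticeship track is higher overall.

the apprenticeship track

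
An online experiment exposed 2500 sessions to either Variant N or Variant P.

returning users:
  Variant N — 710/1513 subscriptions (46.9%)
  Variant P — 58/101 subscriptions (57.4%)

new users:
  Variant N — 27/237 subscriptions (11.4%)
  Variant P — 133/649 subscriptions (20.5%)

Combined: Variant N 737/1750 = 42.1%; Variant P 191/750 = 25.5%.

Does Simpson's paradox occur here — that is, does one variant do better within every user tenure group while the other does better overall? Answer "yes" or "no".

Within each user tenure level (returning users 46.9% vs 57.4%; new users 11.4% vs 20.5%), Variant P has the higher rate every time. Pooled: 42.1% vs 25.5% — Variant N has the higher rate overall. The two comparisons disagree.

yes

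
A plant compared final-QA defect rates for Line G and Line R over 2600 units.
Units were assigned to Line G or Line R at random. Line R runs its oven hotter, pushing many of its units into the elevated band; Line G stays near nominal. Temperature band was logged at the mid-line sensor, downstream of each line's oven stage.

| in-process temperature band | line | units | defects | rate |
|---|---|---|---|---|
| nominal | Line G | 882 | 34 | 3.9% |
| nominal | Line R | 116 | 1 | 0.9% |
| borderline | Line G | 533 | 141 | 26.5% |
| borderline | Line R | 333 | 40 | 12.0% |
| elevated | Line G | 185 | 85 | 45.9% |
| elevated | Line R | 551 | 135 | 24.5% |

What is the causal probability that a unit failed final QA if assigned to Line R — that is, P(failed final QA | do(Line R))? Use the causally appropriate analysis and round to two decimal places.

Line R is lower inside every in-process temperature band stratum but Line G is lower in aggregate. Whether to stratify depends on how in-process temperature band relates to the line.
Stratifying would compare lines among units the lines themselves sorted into in-process temperature band groups — a form of selection on an intermediate. The unconditioned pooled rates give the total causal effect.
So P(outcome | do(Line R)) is just the pooled rate for Line R: 176/1000 = 0.176.

0.18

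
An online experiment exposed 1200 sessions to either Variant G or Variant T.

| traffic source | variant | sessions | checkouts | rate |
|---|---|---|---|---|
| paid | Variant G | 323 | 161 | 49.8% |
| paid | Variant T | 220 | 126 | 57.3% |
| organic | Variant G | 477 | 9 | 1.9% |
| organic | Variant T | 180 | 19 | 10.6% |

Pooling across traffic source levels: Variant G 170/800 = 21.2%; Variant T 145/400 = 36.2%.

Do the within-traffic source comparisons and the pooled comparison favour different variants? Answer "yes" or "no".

Within each traffic source level (paid 49.8% vs 57.3%; organic 1.9% vs 10.6%), Variant T has the higher rate every time. Pooled: 21.2% vs 36.2% — Variant T has the higher rate overall. They agree.

no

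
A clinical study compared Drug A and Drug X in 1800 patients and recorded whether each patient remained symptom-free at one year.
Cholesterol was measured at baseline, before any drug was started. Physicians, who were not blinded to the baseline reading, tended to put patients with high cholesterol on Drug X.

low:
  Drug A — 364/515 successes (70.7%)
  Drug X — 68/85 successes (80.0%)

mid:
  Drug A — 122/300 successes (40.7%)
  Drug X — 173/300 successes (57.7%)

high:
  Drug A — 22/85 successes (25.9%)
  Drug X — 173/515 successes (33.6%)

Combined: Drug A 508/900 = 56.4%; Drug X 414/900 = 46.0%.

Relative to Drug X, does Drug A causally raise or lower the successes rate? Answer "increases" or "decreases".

decreases

Cholesterol is set before the drug has any effect — it is not caused by the drug — and it independently drives the outcome. That makes it a confounder, so the causal comparison is within cholesterol levels.
Within each level — low: 70.7% vs 80.0%; mid: 40.7% vs 57.7%; high: 25.9% vs 33.6% — Drug X is higher every time.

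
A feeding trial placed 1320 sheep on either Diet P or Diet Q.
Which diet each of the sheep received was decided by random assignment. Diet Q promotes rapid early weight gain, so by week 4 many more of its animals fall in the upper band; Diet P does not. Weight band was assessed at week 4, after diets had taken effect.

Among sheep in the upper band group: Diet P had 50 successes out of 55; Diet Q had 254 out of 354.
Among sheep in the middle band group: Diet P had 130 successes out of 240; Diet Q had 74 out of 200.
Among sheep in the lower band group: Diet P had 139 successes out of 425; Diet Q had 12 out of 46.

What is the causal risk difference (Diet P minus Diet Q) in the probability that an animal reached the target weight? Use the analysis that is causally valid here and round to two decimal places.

Within every week-4 weight band level Diet P has the higher rate, yet pooled Diet Q does — Simpson's reversal.
Week-4 weight band here is a post-treatment variable shaped by the diet; conditioning on it would introduce bias rather than remove it. The overall comparison is the causal one.
The causal difference is the pooled difference: 0.443 − 0.567 = -0.124.

-0.12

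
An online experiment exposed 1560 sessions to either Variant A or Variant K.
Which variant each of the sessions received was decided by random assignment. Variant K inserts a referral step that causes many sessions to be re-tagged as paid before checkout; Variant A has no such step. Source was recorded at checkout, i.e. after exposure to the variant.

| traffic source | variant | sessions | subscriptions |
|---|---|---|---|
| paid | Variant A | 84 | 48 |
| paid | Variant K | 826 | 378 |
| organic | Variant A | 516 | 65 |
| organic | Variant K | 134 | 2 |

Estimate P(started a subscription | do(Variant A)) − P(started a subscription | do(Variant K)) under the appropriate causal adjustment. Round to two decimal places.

-0.21

Within every traffic source level Variant A has the higher rate, yet pooled Variant K does — Simpson's reversal.
Traffic source here is a post-treatment variable shaped by the variant; conditioning on it would introduce bias rather than remove it. The overall comparison is the causal one.
The causal difference is the pooled difference: 0.188 − 0.396 = -0.207.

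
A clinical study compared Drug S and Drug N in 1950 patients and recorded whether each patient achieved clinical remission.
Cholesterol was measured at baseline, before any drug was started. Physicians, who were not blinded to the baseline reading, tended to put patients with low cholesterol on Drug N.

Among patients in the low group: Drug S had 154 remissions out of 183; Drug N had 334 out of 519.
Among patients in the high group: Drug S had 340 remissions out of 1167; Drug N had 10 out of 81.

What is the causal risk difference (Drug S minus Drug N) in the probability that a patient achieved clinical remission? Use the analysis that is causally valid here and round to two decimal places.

+0.18

Within every cholesterol level Drug S has the higher rate, yet pooled Drug N does — Simpson's reversal.
Cholesterol satisfies the back-door criterion: it is not a descendant of the drug, and it blocks the spurious path from drug to outcome. Adjusting for it (i.e., using the within-cholesterol rates) gives the causal effect.
Adjusting over the population distribution of cholesterol: 0.360·(0.842−0.644) + 0.640·(0.291−0.123) = +0.179.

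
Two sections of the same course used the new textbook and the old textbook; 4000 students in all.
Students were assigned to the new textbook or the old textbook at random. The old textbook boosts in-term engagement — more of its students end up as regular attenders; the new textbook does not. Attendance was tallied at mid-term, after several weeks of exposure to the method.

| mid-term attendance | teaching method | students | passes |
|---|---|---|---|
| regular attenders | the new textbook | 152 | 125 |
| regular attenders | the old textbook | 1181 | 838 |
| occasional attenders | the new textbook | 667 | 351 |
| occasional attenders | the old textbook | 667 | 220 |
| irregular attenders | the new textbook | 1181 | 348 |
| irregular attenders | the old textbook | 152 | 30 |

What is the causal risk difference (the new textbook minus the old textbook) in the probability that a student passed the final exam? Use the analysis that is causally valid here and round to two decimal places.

Mid-term attendance here is a post-treatment variable shaped by the teaching method; conditioning on it would introduce bias rather than remove it. The overall comparison is the causal one.
The causal difference is the pooled difference: 0.412 − 0.544 = -0.132.

-0.13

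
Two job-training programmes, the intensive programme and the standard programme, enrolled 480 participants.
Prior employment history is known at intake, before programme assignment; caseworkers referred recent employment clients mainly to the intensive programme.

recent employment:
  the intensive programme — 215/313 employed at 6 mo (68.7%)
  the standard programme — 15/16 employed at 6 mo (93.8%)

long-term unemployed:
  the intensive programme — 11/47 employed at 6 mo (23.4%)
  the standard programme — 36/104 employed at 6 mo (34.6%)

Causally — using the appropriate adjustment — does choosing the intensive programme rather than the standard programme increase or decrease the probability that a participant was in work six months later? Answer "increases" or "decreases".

decreases

The stratified and pooled comparisons disagree (the standard programme wins within each prior employment history; the intensive programme wins overall), so the answer turns on the causal role of prior employment history.
Prior employment history is set before the programme has any effect — it is not caused by the programme — and it independently drives the outcome. That makes it a confounder, so the causal comparison is within prior employment history levels.
Within each level — recent employment: 68.7% vs 93.8%; long-term unemployed: 23.4% vs 34.6% — the standard programme is higher every time.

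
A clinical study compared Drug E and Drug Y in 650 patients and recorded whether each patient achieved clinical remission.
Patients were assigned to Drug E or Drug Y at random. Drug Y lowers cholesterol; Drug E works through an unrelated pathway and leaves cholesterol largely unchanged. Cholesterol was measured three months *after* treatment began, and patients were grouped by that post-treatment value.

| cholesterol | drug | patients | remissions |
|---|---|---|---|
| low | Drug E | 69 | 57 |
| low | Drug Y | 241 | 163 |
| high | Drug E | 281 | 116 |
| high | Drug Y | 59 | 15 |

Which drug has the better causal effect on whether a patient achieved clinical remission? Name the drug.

Cholesterol lies on the pathway drug → cholesterol → outcome, so adjusting for it blocks the indirect effect. For the total causal effect of drug, use the unadjusted pooled rates.
Pooled: Drug E 49.4% vs Drug Y 59.3%; Drug Y is higher overall.

Drug Y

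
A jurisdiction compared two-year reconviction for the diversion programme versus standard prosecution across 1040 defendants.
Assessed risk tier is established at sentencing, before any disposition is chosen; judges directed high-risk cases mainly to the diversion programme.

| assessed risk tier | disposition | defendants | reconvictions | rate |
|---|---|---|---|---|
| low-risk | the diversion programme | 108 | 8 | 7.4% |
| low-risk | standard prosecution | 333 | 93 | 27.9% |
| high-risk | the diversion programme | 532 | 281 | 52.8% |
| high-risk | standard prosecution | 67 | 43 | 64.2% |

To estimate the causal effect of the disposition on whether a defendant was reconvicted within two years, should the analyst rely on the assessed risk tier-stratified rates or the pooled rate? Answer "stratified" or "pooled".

The stratified and pooled comparisons disagree (the diversion programme wins within each assessed risk tier; standard prosecution wins overall), so the answer turns on the causal role of assessed risk tier.
Assessed risk tier differs across dispositions for reasons unrelated to any effect of the disposition itself, and it separately predicts the outcome — a classic confounder. We must compare within assessed risk tier levels.
Within each level — low-risk: 7.4% vs 27.9%; high-risk: 52.8% vs 64.2% — the diversion programme is lower every time.

stratified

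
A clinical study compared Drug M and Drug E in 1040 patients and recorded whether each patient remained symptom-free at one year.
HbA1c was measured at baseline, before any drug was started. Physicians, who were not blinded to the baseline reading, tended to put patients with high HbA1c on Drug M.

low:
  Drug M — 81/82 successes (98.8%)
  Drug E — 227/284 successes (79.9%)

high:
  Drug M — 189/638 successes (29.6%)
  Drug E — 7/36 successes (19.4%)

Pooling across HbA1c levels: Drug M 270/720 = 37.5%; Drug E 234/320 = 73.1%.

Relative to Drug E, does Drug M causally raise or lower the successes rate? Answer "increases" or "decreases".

increases

Drug M is higher inside every HbA1c stratum but Drug E is higher in aggregate. Whether to stratify depends on how HbA1c relates to the drug.
HbA1c satisfies the back-door criterion: it is not a descendant of the drug, and it blocks the spurious path from drug to outcome. Adjusting for it (i.e., using the within-HbA1c rates) gives the causal effect.
Within each level — low: 98.8% vs 79.9%; high: 29.6% vs 19.4% — Drug M is higher every time.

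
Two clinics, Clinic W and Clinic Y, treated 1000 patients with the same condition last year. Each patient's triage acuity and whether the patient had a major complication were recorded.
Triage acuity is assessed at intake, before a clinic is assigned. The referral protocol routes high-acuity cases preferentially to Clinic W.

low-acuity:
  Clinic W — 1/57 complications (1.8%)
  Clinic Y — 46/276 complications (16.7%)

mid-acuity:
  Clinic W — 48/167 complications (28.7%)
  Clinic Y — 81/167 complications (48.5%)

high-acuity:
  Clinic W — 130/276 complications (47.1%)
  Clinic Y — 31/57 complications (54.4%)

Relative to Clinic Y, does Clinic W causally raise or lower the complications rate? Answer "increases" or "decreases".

decreases

The stratified and pooled comparisons disagree (Clinic W wins within each triage acuity; Clinic Y wins overall), so the answer turns on the causal role of triage acuity.
The imbalance in triage acuity arose from how patients were allocated, not from anything the clinic did; and triage acuity independently affects the outcome. The pooled gap is confounded — condition on triage acuity.
Within each level — low-acuity: 1.8% vs 16.7%; mid-acuity: 28.7% vs 48.5%; high-acuity: 47.1% vs 54.4% — Clinic W is lower every time.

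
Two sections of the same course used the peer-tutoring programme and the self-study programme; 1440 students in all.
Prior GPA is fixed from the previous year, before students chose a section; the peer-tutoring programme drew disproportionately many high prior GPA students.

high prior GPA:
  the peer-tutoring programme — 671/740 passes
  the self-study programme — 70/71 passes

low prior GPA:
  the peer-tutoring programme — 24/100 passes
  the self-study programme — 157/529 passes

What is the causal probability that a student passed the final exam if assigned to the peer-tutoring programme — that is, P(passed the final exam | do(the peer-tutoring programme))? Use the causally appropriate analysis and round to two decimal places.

Since prior GPA band is a pre-existing factor (not a product of the teaching method) and it affects the outcome on its own, it is a confounder. The stratified rates, not the pooled rate, identify the causal effect.
Standardising the peer-tutoring programme to the population prior GPA band mix: 0.563·671/740 + 0.437·24/100 = 0.616.

0.62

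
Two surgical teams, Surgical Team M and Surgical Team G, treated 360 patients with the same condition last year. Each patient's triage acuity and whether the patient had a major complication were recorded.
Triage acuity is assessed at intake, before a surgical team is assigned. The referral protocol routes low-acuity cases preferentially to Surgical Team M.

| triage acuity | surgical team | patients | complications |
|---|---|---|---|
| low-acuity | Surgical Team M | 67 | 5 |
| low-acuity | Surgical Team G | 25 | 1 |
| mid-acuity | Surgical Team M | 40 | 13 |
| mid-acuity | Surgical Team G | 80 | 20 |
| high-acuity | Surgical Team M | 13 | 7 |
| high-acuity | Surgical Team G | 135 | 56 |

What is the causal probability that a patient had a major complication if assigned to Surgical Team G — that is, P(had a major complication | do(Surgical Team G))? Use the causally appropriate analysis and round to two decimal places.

0.26

Triage acuity satisfies the back-door criterion: it is not a descendant of the surgical team, and it blocks the spurious path from surgical team to outcome. Adjusting for it (i.e., using the within-triage acuity rates) gives the causal effect.
Standardising Surgical Team G to the population triage acuity mix: 0.256·1/25 + 0.333·20/80 + 0.411·56/135 = 0.264.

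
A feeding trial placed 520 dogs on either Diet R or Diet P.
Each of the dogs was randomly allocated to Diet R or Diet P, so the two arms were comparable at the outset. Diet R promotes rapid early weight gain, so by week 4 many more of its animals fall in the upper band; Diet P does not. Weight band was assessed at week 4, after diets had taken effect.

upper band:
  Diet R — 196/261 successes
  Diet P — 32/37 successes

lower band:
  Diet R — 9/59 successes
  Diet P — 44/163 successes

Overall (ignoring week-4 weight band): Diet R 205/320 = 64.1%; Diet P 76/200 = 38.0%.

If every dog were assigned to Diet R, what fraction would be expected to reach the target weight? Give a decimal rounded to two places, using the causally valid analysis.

0.64

The distribution of week-4 weight band is itself part of what the diet does — it is an intermediate outcome. Holding it fixed would remove that part of the effect; the total effect is the pooled difference.
So P(outcome | do(Diet R)) is just the pooled rate for Diet R: 205/320 = 0.641.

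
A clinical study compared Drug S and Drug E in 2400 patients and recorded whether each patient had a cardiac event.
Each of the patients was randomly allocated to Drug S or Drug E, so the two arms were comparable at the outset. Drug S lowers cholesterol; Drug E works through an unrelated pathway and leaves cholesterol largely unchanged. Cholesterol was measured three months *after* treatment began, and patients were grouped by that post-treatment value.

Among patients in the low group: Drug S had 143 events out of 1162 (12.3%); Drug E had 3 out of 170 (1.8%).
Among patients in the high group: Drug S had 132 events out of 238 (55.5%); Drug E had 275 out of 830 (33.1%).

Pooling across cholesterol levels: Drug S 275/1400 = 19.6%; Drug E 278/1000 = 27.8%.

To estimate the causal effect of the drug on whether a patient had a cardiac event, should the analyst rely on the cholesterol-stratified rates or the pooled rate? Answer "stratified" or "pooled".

pooled

Within every cholesterol level Drug E has the lower rate, yet pooled Drug S does — Simpson's reversal.
Cholesterol here is a post-treatment variable shaped by the drug; conditioning on it would introduce bias rather than remove it. The overall comparison is the causal one.
Pooled: Drug S 19.6% vs Drug E 27.8%; Drug S is lower overall.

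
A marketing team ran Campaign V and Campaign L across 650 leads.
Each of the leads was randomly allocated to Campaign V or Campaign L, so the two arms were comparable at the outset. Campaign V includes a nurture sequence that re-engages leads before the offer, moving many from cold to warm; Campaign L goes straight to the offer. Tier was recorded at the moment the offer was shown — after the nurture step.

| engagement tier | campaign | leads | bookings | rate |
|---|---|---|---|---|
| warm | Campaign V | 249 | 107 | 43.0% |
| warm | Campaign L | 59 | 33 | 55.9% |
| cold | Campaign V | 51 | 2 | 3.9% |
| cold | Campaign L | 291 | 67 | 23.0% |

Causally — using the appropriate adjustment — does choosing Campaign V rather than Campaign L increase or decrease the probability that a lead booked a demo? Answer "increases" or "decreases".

increases

The engagement tier-specific comparison favours Campaign L throughout, but the pooled figures favour Campaign V. The question is whether to condition on engagement tier.
Engagement tier is recorded after the campaign and is itself shifted by it — it sits on the causal path from campaign to outcome. Conditioning on a mediator would strip out part of the effect we want; the pooled comparison gives the total causal effect.
Pooled: Campaign V 36.3% vs Campaign L 28.6%; Campaign V is higher overall.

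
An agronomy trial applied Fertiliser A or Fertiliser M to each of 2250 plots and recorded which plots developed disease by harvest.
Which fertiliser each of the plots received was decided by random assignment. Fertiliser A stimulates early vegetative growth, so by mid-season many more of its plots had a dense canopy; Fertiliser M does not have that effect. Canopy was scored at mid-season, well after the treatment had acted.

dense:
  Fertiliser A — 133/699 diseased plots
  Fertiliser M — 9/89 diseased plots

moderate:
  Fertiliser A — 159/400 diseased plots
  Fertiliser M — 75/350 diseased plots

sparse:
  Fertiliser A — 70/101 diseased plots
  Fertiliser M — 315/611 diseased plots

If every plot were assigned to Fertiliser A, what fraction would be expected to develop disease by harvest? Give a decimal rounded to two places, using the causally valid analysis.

Mid-season canopy lies on the pathway fertiliser → mid-season canopy → outcome, so adjusting for it blocks the indirect effect. For the total causal effect of fertiliser, use the unadjusted pooled rates.
So P(outcome | do(Fertiliser A)) is just the pooled rate for Fertiliser A: 362/1200 = 0.302.

0.30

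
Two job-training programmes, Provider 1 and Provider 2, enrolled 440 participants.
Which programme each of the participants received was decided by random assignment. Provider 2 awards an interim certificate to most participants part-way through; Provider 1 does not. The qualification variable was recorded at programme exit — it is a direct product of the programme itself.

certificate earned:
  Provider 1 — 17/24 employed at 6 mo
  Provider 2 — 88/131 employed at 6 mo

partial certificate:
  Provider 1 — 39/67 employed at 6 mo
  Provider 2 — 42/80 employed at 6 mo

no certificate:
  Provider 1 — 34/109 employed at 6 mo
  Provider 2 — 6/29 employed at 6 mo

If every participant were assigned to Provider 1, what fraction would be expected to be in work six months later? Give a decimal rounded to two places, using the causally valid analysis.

0.45

Within every qualification attained during the programme level Provider 1 has the higher rate, yet pooled Provider 2 does — Simpson's reversal.
Stratifying would compare programmes among participants the programmes themselves sorted into qualification attained during the programme groups — a form of selection on an intermediate. The unconditioned pooled rates give the total causal effect.
So P(outcome | do(Provider 1)) is just the pooled rate for Provider 1: 90/200 = 0.450.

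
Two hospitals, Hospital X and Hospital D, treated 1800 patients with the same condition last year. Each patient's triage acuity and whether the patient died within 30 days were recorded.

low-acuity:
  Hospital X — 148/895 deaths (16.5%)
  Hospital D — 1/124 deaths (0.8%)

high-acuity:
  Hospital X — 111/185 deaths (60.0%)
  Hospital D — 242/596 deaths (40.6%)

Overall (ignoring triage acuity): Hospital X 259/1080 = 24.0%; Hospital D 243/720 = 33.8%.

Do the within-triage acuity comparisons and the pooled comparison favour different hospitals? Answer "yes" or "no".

yes

Within each triage acuity level (low-acuity 16.5% vs 0.8%; high-acuity 60.0% vs 40.6%), Hospital D has the lower rate every time. Pooled: 24.0% vs 33.8% — Hospital X has the lower rate overall. The two comparisons disagree.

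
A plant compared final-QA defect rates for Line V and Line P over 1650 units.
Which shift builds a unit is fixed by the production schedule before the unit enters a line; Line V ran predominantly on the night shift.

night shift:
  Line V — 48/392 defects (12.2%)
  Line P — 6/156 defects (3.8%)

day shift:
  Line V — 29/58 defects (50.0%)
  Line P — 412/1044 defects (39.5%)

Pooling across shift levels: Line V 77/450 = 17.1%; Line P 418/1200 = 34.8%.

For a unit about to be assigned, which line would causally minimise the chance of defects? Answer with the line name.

Line P

Within every shift level Line P has the lower rate, yet pooled Line V does — Simpson's reversal.
Shift differs across lines for reasons unrelated to any effect of the line itself, and it separately predicts the outcome — a classic confounder. We must compare within shift levels.
Within each level — night shift: 12.2% vs 3.8%; day shift: 50.0% vs 39.5% — Line P is lower every time.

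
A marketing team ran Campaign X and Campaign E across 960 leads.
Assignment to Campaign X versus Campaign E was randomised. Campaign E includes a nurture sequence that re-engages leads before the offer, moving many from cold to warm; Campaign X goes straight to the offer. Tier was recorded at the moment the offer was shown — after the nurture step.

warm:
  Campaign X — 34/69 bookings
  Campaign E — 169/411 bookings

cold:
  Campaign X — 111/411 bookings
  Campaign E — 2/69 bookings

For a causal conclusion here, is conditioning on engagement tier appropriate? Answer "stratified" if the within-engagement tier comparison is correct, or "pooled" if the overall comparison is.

pooled

Engagement tier is recorded after the campaign and is itself shifted by it — it sits on the causal path from campaign to outcome. Conditioning on a mediator would strip out part of the effect we want; the pooled comparison gives the total causal effect.
Pooled: Campaign X 30.2% vs Campaign E 35.6%; Campaign E is higher overall.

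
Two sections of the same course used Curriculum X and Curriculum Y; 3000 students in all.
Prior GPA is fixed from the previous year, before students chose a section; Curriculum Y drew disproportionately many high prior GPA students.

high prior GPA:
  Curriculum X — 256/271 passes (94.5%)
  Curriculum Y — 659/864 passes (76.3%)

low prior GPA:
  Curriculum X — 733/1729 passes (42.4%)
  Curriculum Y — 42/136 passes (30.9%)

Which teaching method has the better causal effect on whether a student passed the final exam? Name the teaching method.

Prior GPA band satisfies the back-door criterion: it is not a descendant of the teaching method, and it blocks the spurious path from teaching method to outcome. Adjusting for it (i.e., using the within-prior GPA band rates) gives the causal effect.
Within each level — high prior GPA: 94.5% vs 76.3%; low prior GPA: 42.4% vs 30.9% — Curriculum X is higher every time.

Curriculum X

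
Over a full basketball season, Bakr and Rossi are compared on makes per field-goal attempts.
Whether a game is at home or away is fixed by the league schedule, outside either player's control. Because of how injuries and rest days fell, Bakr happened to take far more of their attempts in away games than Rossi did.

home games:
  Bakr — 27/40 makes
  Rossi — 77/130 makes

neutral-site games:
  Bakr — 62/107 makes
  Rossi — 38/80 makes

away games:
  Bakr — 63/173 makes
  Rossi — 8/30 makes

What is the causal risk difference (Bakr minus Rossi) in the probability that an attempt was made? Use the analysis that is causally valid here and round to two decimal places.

The imbalance in game venue arose from how field-goal attempts were allocated, not from anything the player did; and game venue independently affects the outcome. The pooled gap is confounded — condition on game venue.
Adjusting over the population distribution of game venue: 0.304·(0.675−0.592) + 0.334·(0.579−0.475) + 0.362·(0.364−0.267) = +0.095.

+0.10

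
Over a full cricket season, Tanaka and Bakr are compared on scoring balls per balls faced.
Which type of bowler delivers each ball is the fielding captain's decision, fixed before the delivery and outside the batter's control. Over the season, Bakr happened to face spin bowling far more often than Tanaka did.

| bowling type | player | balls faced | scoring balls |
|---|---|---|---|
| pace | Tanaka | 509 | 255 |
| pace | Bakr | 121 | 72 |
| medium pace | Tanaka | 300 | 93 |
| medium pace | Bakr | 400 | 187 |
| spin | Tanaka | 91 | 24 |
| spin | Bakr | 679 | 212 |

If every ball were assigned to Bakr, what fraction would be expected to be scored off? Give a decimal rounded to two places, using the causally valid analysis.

0.45

The imbalance in bowling type arose from how balls faced were allocated, not from anything the player did; and bowling type independently affects the outcome. The pooled gap is confounded — condition on bowling type.
Standardising Bakr to the population bowling type mix: 0.300·72/121 + 0.333·187/400 + 0.367·212/679 = 0.449.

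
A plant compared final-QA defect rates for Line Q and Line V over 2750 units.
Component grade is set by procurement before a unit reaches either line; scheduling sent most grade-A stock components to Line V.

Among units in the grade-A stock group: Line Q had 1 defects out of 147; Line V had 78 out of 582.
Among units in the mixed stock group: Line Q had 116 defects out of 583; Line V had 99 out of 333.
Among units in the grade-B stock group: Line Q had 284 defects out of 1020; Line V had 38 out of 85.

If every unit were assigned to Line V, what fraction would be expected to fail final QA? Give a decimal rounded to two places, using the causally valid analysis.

Line Q is lower inside every component grade stratum but Line V is lower in aggregate. Whether to stratify depends on how component grade relates to the line.
Here component grade is a common cause — it drives both which line a case falls under and the outcome. The crude comparison mixes populations; the stratum-specific rates are the causally relevant ones.
Standardising Line V to the population component grade mix: 0.265·78/582 + 0.333·99/333 + 0.402·38/85 = 0.314.

0.31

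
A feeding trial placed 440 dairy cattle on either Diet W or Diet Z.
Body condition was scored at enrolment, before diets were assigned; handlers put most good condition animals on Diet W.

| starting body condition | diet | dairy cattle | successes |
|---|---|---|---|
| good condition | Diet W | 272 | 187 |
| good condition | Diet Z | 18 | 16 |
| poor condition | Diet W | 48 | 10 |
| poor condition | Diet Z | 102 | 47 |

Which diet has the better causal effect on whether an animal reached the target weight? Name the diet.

Diet Z

The starting body condition-specific comparison favours Diet Z throughout, but the pooled figures favour Diet W. The question is whether to condition on starting body condition.
Here starting body condition is a common cause — it drives both which diet a case falls under and the outcome. The crude comparison mixes populations; the stratum-specific rates are the causally relevant ones.
Within each level — good condition: 68.8% vs 88.9%; poor condition: 20.8% vs 46.1% — Diet Z is higher every time.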